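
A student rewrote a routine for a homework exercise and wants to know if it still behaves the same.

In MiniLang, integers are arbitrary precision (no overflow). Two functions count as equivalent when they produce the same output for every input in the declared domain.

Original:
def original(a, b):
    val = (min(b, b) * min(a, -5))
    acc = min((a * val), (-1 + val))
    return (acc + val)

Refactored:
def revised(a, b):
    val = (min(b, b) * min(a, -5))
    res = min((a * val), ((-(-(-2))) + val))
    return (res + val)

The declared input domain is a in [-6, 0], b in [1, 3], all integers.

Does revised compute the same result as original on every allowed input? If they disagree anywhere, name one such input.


On input a=-6, b=1, original returns -13 while revised returns -14.
verdict: not equivalent; witness: a=-6, b=1


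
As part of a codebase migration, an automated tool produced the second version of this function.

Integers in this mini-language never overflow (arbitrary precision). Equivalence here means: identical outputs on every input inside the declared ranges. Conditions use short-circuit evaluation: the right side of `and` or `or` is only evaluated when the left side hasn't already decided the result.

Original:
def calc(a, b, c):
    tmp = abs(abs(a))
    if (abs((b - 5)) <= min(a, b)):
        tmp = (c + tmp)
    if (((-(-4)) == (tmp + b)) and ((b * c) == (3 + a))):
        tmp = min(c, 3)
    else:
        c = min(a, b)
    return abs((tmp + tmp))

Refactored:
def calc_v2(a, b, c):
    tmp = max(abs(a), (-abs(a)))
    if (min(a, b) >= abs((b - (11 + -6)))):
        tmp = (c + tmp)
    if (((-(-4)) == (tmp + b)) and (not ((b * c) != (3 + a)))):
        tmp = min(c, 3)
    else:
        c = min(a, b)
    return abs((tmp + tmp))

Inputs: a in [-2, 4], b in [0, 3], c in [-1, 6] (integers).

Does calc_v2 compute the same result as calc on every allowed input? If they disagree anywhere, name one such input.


Equivalent — the differences include arithmetic usage differs; also comparison usage differs; also boolean connective usage differs; also constant usage differs; also min/max/abs usage differs, yet no declared input distinguishes the two.
Tracing a=-2, b=3, c=2: calc: tmp = 2; (abs((b - 5)) <= min(a, b)) -> false; (((-(-4)) == (tmp + b)) and ((b * c) == (3 + a))) -> false; c = -2; return 4 | calc_v2: tmp = 2; (min(a, b) >= abs((b - (11 + -6)))) -> false; (((-(-4)) == (tmp + b)) and (not ((b * c) != (3 + a)))) -> false; c = -2; return 4 — matching result 4.
Across all 224 domain points the two functions coincide.
verdict: equivalent


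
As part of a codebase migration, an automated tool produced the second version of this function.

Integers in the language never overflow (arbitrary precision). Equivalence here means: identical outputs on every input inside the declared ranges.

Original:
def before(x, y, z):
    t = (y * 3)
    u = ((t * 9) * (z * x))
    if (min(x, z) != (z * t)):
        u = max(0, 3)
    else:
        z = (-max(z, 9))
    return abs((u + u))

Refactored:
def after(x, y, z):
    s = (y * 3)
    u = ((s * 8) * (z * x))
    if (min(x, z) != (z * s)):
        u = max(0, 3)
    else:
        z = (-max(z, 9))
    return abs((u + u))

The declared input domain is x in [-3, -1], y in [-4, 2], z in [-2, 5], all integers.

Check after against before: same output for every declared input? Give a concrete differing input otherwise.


Evaluate both at x=-3, y=-1, z=1.
before: t becomes -3; next u becomes 81; next (min(x, z) != (z * t)) evaluates to false; next z becomes -9; next final value 162
after: s becomes -3; next u becomes 72; next (min(x, z) != (z * s)) evaluates to false; next z becomes -9; next final value 144
162 != 144, so the rewrite changes behavior.
verdict: not equivalent; witness: x=-3, y=-1, z=1


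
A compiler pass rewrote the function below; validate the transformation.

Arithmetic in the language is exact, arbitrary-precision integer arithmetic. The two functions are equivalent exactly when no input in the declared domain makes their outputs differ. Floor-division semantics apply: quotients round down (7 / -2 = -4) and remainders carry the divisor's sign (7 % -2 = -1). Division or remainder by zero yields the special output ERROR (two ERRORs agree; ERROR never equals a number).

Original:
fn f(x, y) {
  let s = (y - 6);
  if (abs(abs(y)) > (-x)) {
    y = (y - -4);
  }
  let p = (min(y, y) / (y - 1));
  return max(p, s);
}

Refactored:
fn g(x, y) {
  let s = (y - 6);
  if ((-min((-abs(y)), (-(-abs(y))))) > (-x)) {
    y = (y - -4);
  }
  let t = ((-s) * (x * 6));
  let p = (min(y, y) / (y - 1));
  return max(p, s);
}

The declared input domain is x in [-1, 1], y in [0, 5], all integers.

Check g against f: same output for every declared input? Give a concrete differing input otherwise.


Side by side, the visible changes include: constant usage differs; and statement counts differ; and arithmetic usage differs; and min/max/abs usage differs; and local variable names differ.
Tracing x=0, y=4: f: s=-2, then (abs(abs(y)) > (-x)) is true, then y=8, then p=1, then returns 1 | g: s=-2, then ((-min((-abs(y)), (-(-abs(y))))) > (-x)) is true, then y=8, then t=0, then p=1, then returns 1 — matching result 1.
Sweeping the whole domain (18 inputs) finds no disagreement.
verdict: equivalent


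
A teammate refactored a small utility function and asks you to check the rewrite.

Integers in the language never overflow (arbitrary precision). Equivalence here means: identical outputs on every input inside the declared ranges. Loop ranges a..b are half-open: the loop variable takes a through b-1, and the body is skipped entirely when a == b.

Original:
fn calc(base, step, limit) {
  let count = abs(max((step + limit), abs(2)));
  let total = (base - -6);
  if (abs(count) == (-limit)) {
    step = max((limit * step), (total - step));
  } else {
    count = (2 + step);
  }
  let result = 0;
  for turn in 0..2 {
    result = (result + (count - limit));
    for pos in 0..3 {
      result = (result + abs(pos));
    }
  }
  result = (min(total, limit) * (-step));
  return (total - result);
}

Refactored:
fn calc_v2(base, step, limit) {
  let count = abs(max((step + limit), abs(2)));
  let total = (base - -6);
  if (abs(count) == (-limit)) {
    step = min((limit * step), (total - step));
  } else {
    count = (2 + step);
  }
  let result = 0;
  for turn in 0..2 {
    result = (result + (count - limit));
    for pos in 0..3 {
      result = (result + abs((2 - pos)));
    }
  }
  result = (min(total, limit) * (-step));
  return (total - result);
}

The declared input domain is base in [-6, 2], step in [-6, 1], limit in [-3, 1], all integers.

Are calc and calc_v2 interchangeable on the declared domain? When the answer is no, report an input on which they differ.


There is a counterexample at base=-6, step=-6, limit=-2: -24 on one side, -12 on the other.
calc: count becomes 2; next total becomes 0; next (abs(count) == (-limit)) evaluates to true; next step becomes 12; next result becomes 0; next at turn=0:; next result becomes 4; next at pos=0:; next result becomes 4; next at pos=1:; next result becomes 5; next at pos=2:; next result becomes 7; next at turn=1:; next result becomes 11; next at pos=0:; next result becomes 11; next at pos=1:; next result becomes 12; next at pos=2:; next result becomes 14; next result becomes 24; next final value -24
calc_v2: count becomes 2; next total becomes 0; next (abs(count) == (-limit)) evaluates to true; next step becomes 6; next result becomes 0; next at turn=0:; next result becomes 4; next at pos=0:; next result becomes 6; next at pos=1:; next result becomes 7; next at pos=2:; next result becomes 7; next at turn=1:; next result becomes 11; next at pos=0:; next result becomes 13; next at pos=1:; next result becomes 14; next at pos=2:; next result becomes 14; next result becomes 12; next final value -12
verdict: not equivalent; witness: base=-6, step=-6, limit=-2


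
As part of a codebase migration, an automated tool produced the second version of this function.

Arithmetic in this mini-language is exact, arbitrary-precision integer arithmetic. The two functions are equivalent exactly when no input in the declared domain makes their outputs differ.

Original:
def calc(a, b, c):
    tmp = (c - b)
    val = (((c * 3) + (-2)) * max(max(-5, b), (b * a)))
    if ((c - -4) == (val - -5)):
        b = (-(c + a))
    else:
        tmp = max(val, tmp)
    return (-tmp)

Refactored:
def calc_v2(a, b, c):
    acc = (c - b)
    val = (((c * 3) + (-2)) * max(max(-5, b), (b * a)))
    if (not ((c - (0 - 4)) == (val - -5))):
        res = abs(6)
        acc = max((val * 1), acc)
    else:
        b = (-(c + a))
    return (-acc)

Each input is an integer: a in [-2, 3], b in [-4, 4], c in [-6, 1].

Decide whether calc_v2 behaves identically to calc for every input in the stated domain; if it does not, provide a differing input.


Changes here: min/max/abs usage differs; arithmetic usage differs; local variable names differ; constant usage differs; statement counts differ; boolean connective usage differs; the full 432-point sweep finds no disagreement.
verdict: equivalent


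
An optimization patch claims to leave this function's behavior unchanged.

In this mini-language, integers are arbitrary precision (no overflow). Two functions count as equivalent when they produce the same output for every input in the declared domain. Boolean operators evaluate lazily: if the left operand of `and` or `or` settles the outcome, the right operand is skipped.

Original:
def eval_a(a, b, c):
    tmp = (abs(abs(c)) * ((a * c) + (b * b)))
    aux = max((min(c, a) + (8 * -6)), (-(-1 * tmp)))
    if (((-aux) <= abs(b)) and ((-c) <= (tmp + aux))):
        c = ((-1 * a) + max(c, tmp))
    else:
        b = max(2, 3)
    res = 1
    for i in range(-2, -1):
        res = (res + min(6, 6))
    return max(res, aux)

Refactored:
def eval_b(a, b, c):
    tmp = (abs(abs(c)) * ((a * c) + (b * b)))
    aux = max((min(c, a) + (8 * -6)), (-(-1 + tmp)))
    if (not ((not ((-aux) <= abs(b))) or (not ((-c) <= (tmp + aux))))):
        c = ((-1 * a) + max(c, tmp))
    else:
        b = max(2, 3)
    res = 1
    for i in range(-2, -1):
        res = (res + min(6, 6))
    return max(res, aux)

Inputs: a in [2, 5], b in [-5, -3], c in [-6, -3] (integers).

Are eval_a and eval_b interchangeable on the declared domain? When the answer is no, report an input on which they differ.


Evaluate both at a=2, b=-5, c=-6.
eval_a: tmp=78, then aux=78, then (((-aux) <= abs(b)) and ((-c) <= (tmp + aux))) is true, then c=76, then res=1, then (i=-2), then res=7, then returns 78
eval_b: tmp=78, then aux=-54, then (not ((not ((-aux) <= abs(b))) or (not ((-c) <= (tmp + aux))))) is false, then b=3, then res=1, then (i=-2), then res=7, then returns 7
78 and 7 differ, so these are not the same function on this domain.
verdict: not equivalent; witness: a=2, b=-5, c=-6


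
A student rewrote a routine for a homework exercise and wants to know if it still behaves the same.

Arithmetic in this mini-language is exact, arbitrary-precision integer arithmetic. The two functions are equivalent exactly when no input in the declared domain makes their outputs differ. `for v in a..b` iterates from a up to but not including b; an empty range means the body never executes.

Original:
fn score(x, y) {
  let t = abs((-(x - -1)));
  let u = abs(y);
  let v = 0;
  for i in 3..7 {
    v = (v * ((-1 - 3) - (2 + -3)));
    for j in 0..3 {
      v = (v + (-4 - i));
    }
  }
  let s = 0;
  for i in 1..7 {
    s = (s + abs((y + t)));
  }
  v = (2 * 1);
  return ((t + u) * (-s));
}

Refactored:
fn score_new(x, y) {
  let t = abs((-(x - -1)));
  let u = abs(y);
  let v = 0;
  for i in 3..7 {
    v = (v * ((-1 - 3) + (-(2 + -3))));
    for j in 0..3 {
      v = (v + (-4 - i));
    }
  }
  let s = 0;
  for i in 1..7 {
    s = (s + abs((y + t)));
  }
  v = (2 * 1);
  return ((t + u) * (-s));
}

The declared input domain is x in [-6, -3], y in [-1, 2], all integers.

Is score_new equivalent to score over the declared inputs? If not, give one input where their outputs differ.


The two versions differ — the changes include arithmetic usage differs.
As a probe, take x=-3, y=0: score runs t = 2; u = 0; v = 0; [i=3]; v = 0; [j=0]; v = -7; [j=1]; v = -14; [j=2]; v = -21; [i=4]; v = 63; [j=0]; v = 55; [j=1]; v = 47; [j=2]; v = 39; [i=5]; v = -117; [j=0]; v = -126; [j=1]; v = -135; [j=2]; v = -144; [i=6]; v = 432; [j=0]; v = 422; [j=1]; v = 412; [j=2]; v = 402; s = 0; [i=1]; s = 2; [i=2]; s = 4; [i=3]; s = 6; [i=4]; s = 8; [i=5]; s = 10; [i=6]; s = 12; v = 2; return -24; score_new runs t = 2; u = 0; v = 0; [i=3]; v = 0; [j=0]; v = -7; [j=1]; v = -14; [j=2]; v = -21; [i=4]; v = 63; [j=0]; v = 55; [j=1]; v = 47; [j=2]; v = 39; [i=5]; v = -117; [j=0]; v = -126; [j=1]; v = -135; [j=2]; v = -144; [i=6]; v = 432; [j=0]; v = 422; [j=1]; v = 412; [j=2]; v = 402; s = 0; [i=1]; s = 2; [i=2]; s = 4; [i=3]; s = 6; [i=4]; s = 8; [i=5]; s = 10; [i=6]; s = 12; v = 2; return -24; both end at -24.
Every one of the 16 inputs gives matching results.
verdict: equivalent


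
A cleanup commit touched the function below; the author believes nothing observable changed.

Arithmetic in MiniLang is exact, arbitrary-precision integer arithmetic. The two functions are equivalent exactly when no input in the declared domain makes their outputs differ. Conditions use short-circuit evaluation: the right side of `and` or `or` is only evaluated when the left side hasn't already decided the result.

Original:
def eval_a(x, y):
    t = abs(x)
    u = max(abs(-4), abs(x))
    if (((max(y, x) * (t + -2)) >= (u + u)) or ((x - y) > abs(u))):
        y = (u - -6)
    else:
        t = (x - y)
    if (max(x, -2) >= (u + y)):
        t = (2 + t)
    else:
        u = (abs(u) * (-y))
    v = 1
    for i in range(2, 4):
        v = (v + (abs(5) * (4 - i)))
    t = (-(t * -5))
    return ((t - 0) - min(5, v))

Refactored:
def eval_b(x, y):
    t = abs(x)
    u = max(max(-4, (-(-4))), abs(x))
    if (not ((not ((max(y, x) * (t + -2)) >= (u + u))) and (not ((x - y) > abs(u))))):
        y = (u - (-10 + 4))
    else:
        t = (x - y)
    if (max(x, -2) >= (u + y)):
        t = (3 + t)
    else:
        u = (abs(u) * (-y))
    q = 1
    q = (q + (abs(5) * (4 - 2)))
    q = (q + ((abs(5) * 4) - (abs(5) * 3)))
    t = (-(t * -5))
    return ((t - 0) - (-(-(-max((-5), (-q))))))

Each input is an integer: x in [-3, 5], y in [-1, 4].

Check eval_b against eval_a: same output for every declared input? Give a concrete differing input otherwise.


There is a counterexample at x=3, y=-1: 25 on one side, 30 on the other.
eval_a: t := 3 | u := 4 | (((max(y, x) * (t + -2)) >= (u + u)) or ((x - y) > abs(u))): false | t := 4 | (max(x, -2) >= (u + y)): true | t := 6 | v := 1 | iter i=2: | v := 11 | iter i=3: | v := 16 | t := 30 | result 25
eval_b: t := 3 | u := 4 | (not ((not ((max(y, x) * (t + -2)) >= (u + u))) and (not ((x - y) > abs(u))))): false | t := 4 | (max(x, -2) >= (u + y)): true | t := 7 | q := 1 | q := 11 | q := 16 | t := 35 | result 30
verdict: not equivalent; witness: x=3, y=-1


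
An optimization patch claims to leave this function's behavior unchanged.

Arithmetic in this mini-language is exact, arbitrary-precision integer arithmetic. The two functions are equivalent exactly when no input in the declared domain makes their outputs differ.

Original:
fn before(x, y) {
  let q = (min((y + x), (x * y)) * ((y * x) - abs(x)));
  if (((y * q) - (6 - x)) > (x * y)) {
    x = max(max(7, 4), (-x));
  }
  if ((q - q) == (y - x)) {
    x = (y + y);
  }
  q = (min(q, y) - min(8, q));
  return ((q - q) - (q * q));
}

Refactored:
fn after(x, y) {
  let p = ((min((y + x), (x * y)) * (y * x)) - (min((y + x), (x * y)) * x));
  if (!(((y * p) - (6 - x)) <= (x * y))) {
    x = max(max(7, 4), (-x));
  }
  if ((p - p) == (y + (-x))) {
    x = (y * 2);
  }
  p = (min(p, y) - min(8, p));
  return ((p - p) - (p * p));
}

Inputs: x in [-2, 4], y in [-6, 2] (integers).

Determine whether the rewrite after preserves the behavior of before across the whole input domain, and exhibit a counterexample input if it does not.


The rewrite breaks on x=-2, y=-1, where the results are -1 and 0.
before: q = 0; (((y * q) - (6 - x)) > (x * y)) -> false; ((q - q) == (y - x)) -> false; q = -1; return -1
after: p = -12; (!(((y * p) - (6 - x)) <= (x * y))) -> true; x = 7; ((p - p) == (y + (-x))) -> false; p = 0; return 0
verdict: not equivalent; witness: x=-2, y=-1


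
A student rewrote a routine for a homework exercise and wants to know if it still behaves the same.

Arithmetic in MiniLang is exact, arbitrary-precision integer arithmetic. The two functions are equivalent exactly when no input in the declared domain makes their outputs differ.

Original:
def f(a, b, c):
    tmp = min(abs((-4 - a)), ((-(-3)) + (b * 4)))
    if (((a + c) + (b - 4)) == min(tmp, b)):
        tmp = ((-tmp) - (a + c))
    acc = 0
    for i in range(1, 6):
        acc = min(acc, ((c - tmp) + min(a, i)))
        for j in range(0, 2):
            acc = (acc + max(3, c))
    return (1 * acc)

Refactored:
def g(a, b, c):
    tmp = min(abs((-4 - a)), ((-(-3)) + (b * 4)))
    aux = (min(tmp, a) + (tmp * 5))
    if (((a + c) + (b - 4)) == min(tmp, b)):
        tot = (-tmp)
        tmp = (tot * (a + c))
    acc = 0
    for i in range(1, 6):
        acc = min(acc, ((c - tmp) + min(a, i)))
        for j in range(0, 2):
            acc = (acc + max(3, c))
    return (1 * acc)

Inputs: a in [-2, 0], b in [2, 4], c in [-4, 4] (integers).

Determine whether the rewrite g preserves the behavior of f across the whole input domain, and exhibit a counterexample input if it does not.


On input a=-1, b=4, c=4, f returns 17 while g returns 20.
verdict: not equivalent; witness: a=-1, b=4, c=4


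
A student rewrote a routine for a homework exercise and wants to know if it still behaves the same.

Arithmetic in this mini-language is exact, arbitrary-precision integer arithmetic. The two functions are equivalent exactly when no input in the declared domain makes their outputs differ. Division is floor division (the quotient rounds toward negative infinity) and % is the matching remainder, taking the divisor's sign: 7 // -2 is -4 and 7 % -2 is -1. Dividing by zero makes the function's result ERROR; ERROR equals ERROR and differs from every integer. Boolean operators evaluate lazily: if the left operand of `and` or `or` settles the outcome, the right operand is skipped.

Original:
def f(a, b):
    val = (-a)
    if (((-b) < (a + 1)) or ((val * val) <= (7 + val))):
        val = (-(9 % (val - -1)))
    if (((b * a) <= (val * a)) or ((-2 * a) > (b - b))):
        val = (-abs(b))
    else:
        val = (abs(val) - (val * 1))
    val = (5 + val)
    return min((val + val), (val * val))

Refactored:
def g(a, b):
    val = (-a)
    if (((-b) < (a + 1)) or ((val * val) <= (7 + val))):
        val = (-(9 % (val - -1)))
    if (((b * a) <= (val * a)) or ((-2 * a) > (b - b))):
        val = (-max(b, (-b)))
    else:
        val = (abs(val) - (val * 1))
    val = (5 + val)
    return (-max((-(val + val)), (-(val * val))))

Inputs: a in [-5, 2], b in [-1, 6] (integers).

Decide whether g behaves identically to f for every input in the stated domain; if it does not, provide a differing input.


Side by side, the visible changes include: min/max/abs usage differs.
As a probe, take a=-2, b=4: f runs val=2, then (((-b) < (a + 1)) or ((val * val) <= (7 + val))) is true, then val=0, then (((b * a) <= (val * a)) or ((-2 * a) > (b - b))) is true, then val=-4, then val=1, then returns 1; g runs val=2, then (((-b) < (a + 1)) or ((val * val) <= (7 + val))) is true, then val=0, then (((b * a) <= (val * a)) or ((-2 * a) > (b - b))) is true, then val=-4, then val=1, then returns 1; both end at 1.
An exhaustive pass over the 64 declared inputs shows identical outputs.
verdict: equivalent


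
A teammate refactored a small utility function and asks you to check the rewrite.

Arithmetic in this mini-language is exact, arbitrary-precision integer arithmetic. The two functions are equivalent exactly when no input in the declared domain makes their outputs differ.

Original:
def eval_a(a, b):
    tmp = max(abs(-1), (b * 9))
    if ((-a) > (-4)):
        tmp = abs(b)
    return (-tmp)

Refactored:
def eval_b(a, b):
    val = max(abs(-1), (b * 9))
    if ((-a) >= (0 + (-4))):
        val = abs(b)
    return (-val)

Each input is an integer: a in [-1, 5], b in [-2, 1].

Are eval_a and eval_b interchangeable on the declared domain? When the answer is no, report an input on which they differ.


Input a=4, b=-2: -1 from eval_a versus -2 from eval_b.
verdict: not equivalent; witness: a=4, b=-2


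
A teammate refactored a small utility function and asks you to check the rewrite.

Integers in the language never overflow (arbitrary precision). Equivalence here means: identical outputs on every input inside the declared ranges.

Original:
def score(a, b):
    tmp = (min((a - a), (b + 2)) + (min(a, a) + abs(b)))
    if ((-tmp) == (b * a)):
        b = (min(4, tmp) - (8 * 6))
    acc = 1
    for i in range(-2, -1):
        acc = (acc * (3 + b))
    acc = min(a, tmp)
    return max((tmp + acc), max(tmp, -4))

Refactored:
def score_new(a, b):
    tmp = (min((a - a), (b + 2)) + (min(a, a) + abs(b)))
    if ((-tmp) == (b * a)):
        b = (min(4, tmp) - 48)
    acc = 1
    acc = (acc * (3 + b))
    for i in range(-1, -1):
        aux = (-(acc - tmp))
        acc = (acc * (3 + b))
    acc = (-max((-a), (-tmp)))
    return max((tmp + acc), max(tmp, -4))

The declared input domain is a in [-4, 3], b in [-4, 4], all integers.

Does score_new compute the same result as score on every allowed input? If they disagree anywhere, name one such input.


Side by side, the visible changes include: constant usage differs; also min/max/abs usage differs; also statement counts differ; also loop structure differs; also arithmetic usage differs; also local variable names differ.
One worked example (a=-4, b=-2) — score: tmp becomes -2; next ((-tmp) == (b * a)) evaluates to false; next acc becomes 1; next at i=-2:; next acc becomes 1; next acc becomes -4; next final value -2; score_new: tmp becomes -2; next ((-tmp) == (b * a)) evaluates to false; next acc becomes 1; next acc becomes 1; next i never enters its loop body; next acc becomes -4; next final value -2; agreement on -2.
Checked all 72 inputs in the declared domain: the outputs agree on every one.
verdict: equivalent


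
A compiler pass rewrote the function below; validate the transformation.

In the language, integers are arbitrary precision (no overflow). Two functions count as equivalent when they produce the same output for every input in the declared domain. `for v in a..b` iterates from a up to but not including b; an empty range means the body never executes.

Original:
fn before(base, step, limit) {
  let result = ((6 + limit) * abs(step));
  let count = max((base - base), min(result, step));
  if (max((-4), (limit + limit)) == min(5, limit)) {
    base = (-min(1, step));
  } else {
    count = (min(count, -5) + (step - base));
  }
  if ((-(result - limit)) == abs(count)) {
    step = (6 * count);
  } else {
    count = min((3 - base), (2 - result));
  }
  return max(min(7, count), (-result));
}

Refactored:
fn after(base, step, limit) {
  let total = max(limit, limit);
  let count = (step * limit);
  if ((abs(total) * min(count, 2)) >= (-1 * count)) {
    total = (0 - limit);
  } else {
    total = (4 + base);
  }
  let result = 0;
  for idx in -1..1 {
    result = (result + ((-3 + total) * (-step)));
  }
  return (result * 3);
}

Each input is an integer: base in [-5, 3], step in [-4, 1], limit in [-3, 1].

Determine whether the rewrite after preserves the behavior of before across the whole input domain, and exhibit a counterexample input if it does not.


Not equivalent: base=-5, step=-4, limit=-3 separates them (-10 vs 0).
before: result becomes 12; next count becomes 0; next (max((-4), (limit + limit)) == min(5, limit)) evaluates to false; next count becomes -4; next ((-(result - limit)) == abs(count)) evaluates to false; next count becomes -10; next final value -10
after: total becomes -3; next count becomes 12; next ((abs(total) * min(count, 2)) >= (-1 * count)) evaluates to true; next total becomes 3; next result becomes 0; next at idx=-1:; next result becomes 0; next at idx=0:; next result becomes 0; next final value 0
verdict: not equivalent; witness: base=-5, step=-4, limit=-3


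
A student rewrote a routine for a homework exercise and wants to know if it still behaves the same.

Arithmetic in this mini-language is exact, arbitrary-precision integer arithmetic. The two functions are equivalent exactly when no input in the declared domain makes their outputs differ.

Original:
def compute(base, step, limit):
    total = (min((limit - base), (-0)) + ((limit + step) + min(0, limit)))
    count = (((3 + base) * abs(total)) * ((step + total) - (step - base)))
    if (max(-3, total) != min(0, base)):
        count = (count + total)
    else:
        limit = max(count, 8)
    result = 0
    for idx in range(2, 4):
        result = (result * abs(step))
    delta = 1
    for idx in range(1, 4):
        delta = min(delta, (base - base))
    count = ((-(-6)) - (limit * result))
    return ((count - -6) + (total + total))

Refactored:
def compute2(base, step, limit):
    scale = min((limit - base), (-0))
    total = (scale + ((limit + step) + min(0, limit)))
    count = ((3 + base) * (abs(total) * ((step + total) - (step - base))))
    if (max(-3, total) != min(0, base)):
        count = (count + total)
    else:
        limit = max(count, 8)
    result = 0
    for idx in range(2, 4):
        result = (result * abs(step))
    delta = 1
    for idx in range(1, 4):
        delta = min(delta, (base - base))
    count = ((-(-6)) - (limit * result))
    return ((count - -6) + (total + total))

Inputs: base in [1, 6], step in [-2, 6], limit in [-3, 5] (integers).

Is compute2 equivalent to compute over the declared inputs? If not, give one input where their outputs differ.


Side by side, the visible changes include: local variable names differ, statement counts differ.
As a probe, take base=3, step=-1, limit=1: compute runs total = -2; count = 12; (max(-3, total) != min(0, base)) -> true; count = 10; result = 0; [idx=2]; result = 0; [idx=3]; result = 0; delta = 1; [idx=1]; delta = 0; [idx=2]; delta = 0; [idx=3]; delta = 0; count = 6; return 8; compute2 runs scale = -2; total = -2; count = 12; (max(-3, total) != min(0, base)) -> true; count = 10; result = 0; [idx=2]; result = 0; [idx=3]; result = 0; delta = 1; [idx=1]; delta = 0; [idx=2]; delta = 0; [idx=3]; delta = 0; count = 6; return 8; both end at 8.
An exhaustive pass over the 486 declared inputs shows identical outputs.
verdict: equivalent


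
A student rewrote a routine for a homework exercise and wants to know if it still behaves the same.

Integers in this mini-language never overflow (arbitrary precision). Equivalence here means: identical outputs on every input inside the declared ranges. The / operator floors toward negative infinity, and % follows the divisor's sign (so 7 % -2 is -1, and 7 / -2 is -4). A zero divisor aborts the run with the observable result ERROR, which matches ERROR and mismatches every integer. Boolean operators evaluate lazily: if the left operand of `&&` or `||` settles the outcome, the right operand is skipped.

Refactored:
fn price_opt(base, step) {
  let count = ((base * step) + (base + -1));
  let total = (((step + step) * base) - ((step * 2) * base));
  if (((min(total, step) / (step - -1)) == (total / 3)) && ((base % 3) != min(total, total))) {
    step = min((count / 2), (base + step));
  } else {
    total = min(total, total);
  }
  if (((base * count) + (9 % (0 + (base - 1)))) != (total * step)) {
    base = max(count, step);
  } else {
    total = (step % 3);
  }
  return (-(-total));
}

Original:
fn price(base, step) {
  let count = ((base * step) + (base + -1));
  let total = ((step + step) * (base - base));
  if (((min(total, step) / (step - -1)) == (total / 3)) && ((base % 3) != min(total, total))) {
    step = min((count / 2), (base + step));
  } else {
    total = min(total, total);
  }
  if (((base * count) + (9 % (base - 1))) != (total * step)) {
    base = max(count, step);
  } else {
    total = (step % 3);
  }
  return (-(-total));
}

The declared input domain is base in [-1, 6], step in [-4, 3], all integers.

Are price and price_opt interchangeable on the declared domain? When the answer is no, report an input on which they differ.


Reading the diff, among the changes: arithmetic usage differs, and constant usage differs.
Tracing base=0, step=1: price: count = -1; total = 0; (((min(total, step) / (step - -1)) == (total / 3)) && ((base % 3) != min(total, total))) -> false; total = 0; (((base * count) + (9 % (base - 1))) != (total * step)) -> false; total = 1; return 1 | price_opt: count = -1; total = 0; (((min(total, step) / (step - -1)) == (total / 3)) && ((base % 3) != min(total, total))) -> false; total = 0; (((base * count) + (9 % (0 + (base - 1)))) != (total * step)) -> false; total = 1; return 1 — matching result 1.
An exhaustive pass over the 64 declared inputs shows identical outputs.
verdict: equivalent


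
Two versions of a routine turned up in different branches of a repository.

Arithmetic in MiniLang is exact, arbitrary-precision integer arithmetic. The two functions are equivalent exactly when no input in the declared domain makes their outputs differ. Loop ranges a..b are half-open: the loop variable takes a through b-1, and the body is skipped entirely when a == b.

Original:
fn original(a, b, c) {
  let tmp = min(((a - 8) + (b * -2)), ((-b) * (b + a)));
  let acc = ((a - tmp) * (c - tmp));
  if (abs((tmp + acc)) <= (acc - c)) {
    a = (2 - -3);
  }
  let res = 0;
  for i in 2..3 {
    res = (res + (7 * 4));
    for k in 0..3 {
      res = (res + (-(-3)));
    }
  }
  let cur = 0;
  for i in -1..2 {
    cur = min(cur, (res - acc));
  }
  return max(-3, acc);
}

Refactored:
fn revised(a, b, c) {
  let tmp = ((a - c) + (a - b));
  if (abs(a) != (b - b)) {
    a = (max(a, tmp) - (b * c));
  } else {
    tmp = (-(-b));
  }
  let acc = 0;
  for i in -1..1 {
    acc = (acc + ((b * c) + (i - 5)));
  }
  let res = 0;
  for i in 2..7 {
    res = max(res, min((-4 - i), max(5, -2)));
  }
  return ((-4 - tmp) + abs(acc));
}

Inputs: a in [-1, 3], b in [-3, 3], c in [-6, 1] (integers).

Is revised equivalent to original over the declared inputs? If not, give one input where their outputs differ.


Not equivalent: a=-1, b=-3, c=-6 separates them (66 vs 14).
original: tmp := -12 | acc := 66 | (abs((tmp + acc)) <= (acc - c)): true | a := 5 | res := 0 | iter i=2: | res := 28 | iter k=0: | res := 31 | iter k=1: | res := 34 | iter k=2: | res := 37 | cur := 0 | iter i=-1: | cur := -29 | iter i=0: | cur := -29 | iter i=1: | cur := -29 | result 66
revised: tmp := 7 | (abs(a) != (b - b)): true | a := -11 | acc := 0 | iter i=-1: | acc := 12 | iter i=0: | acc := 25 | res := 0 | iter i=2: | res := 0 | iter i=3: | res := 0 | iter i=4: | res := 0 | iter i=5: | res := 0 | iter i=6: | res := 0 | result 14
verdict: not equivalent; witness: a=-1, b=-3, c=-6


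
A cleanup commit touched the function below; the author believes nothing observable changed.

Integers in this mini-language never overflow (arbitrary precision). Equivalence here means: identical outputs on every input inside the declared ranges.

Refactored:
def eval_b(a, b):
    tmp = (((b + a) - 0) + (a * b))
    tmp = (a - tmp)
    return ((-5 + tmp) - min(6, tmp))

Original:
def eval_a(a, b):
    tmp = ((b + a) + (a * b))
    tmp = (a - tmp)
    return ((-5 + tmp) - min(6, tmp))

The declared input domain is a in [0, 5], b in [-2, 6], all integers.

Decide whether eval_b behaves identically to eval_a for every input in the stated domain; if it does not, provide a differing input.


Changes here: arithmetic usage differs, and constant usage differs; the full 54-point sweep finds no disagreement.
verdict: equivalent


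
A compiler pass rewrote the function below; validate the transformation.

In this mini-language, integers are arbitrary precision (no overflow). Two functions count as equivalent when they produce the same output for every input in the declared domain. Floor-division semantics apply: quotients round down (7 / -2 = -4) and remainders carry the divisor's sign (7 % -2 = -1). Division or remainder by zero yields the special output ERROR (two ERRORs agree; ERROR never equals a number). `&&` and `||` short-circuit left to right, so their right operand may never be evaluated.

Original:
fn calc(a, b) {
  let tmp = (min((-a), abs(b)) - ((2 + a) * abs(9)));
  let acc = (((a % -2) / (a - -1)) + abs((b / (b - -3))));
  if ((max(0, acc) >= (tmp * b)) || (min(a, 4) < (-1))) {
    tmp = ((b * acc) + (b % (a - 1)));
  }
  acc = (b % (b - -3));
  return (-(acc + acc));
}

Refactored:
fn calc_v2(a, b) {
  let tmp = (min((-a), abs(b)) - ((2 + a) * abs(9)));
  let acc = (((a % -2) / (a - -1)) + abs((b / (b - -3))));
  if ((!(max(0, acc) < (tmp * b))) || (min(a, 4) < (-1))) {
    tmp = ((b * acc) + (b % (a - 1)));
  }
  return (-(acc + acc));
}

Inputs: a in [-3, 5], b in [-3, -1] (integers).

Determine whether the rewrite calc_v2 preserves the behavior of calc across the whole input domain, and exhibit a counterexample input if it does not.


Take a=-3, b=-2.
calc: tmp becomes 11; next acc becomes 2; next ((max(0, acc) >= (tmp * b)) || (min(a, 4) < (-1))) evaluates to true; next tmp becomes -6; next acc becomes 0; next final value 0
calc_v2: tmp becomes 11; next acc becomes 2; next ((!(max(0, acc) < (tmp * b))) || (min(a, 4) < (-1))) evaluates to true; next tmp becomes -6; next final value -4
0 != -4, so the rewrite changes behavior.
verdict: not equivalent; witness: a=-3, b=-2


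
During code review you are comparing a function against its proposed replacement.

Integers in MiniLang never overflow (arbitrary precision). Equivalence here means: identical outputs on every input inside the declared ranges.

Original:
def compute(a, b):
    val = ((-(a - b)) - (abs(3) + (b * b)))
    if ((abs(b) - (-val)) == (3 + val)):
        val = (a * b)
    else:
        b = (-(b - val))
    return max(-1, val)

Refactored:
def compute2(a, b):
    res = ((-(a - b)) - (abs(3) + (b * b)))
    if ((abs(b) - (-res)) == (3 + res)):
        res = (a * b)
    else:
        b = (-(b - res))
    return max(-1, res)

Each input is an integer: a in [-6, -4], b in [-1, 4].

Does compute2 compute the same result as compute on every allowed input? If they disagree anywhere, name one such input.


The two versions differ — the changes include local variable names differ.
One worked example (a=-5, b=4) — compute: val = -10; ((abs(b) - (-val)) == (3 + val)) -> false; b = -14; return -1; compute2: res = -10; ((abs(b) - (-res)) == (3 + res)) -> false; b = -14; return -1; agreement on -1.
Every one of the 18 inputs gives matching results.
verdict: equivalent


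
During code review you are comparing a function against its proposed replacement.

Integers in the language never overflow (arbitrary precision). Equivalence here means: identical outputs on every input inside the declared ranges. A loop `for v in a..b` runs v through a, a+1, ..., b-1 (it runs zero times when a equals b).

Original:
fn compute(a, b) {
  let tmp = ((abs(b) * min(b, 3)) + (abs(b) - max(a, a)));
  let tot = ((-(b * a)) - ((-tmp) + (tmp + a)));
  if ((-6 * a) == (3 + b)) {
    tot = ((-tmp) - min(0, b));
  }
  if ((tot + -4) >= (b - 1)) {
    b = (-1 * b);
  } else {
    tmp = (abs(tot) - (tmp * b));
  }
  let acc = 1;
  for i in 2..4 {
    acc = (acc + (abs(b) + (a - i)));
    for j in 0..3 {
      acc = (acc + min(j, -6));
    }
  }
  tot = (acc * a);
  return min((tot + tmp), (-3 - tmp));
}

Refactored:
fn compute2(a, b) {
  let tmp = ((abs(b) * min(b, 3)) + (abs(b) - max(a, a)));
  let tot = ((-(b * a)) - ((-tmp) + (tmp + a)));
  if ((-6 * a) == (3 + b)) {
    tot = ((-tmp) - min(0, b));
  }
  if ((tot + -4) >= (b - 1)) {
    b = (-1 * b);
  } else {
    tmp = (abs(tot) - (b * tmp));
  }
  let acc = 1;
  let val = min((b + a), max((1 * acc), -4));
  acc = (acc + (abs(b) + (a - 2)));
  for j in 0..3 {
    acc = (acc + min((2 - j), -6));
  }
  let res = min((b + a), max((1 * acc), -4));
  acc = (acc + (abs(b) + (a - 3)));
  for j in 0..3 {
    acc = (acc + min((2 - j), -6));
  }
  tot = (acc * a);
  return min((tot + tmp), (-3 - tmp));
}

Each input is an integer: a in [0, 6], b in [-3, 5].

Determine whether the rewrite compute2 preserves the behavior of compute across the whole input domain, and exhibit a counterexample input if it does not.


Behavior is preserved: although min/max/abs usage differs, and local variable names differ, and constant usage differs, and statement counts differ, and arithmetic usage differs, and loop structure differs, the outputs never diverge.
One worked example (a=6, b=5) — compute: tmp := 14 | tot := -36 | ((-6 * a) == (3 + b)): false | ((tot + -4) >= (b - 1)): false | tmp := -34 | acc := 1 | iter i=2: | acc := 10 | iter j=0: | acc := 4 | iter j=1: | acc := -2 | iter j=2: | acc := -8 | iter i=3: | acc := 0 | iter j=0: | acc := -6 | iter j=1: | acc := -12 | iter j=2: | acc := -18 | tot := -108 | result -142; compute2: tmp := 14 | tot := -36 | ((-6 * a) == (3 + b)): false | ((tot + -4) >= (b - 1)): false | tmp := -34 | acc := 1 | val := 1 | acc := 10 | iter j=0: | acc := 4 | iter j=1: | acc := -2 | iter j=2: | acc := -8 | res := -4 | acc := 0 | iter j=0: | acc := -6 | iter j=1: | acc := -12 | iter j=2: | acc := -18 | tot := -108 | result -142; agreement on -142.
Checked all 63 inputs in the declared domain: the outputs agree on every one.
verdict: equivalent


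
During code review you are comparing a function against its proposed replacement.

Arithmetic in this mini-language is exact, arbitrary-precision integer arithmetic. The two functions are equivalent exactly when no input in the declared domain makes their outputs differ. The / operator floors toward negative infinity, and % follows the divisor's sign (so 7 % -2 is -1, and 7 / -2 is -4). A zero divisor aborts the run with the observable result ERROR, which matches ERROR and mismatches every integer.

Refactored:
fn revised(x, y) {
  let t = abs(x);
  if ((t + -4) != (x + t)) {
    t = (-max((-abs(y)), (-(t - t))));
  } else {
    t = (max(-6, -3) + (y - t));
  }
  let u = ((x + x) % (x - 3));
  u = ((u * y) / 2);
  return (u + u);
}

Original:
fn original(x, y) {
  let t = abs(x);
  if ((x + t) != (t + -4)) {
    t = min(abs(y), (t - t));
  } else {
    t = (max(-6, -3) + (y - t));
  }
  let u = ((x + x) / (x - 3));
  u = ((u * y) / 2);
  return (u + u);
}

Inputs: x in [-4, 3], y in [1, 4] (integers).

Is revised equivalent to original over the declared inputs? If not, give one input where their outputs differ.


On input x=-4, y=1, original returns 0 while revised returns -2.
verdict: not equivalent; witness: x=-4, y=1


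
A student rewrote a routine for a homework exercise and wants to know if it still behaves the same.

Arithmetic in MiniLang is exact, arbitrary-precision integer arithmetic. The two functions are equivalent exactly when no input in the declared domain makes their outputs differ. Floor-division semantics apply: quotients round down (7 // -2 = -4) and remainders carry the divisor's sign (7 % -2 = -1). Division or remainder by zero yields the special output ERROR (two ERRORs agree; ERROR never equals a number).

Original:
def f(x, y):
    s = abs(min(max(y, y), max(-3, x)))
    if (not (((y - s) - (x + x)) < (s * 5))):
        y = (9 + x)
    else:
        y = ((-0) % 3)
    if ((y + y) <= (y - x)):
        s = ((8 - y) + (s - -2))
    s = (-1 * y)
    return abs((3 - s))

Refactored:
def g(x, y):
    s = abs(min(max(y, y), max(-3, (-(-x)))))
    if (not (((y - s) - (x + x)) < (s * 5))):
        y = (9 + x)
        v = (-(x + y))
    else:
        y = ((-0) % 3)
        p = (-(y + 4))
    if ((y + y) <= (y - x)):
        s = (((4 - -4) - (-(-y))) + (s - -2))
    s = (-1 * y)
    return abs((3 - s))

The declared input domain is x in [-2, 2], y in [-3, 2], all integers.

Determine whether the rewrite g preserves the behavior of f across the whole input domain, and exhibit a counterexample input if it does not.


Reading the diff, among the changes: local variable names differ; and arithmetic usage differs; and statement counts differ; and constant usage differs.
Tracing x=-2, y=-1: f: s := 2 | (not (((y - s) - (x + x)) < (s * 5))): false | y := 0 | ((y + y) <= (y - x)): true | s := 12 | s := 0 | result 3 | g: s := 2 | (not (((y - s) - (x + x)) < (s * 5))): false | y := 0 | p := -4 | ((y + y) <= (y - x)): true | s := 12 | s := 0 | result 3 — matching result 3.
An exhaustive pass over the 30 declared inputs shows identical outputs.
verdict: equivalent
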